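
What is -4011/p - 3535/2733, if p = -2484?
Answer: 242347/754308 ≈ 0.32128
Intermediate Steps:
-4011/p - 3535/2733 = -4011/(-2484) - 3535/2733 = -4011*(-1/2484) - 3535*1/2733 = 1337/828 - 3535/2733 = 242347/754308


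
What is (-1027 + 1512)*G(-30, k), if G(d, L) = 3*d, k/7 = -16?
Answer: -43650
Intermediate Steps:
k = -112 (k = 7*(-16) = -112)
(-1027 + 1512)*G(-30, k) = (-1027 + 1512)*(3*(-30)) = 485*(-90) = -43650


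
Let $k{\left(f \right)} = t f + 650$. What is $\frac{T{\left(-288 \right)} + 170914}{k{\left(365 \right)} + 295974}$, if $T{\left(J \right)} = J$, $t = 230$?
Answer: $\frac{85313}{190287} \approx 0.44834$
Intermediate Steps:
$k{\left(f \right)} = 650 + 230 f$ ($k{\left(f \right)} = 230 f + 650 = 650 + 230 f$)
$\frac{T{\left(-288 \right)} + 170914}{k{\left(365 \right)} + 295974} = \frac{-288 + 170914}{\left(650 + 230 \cdot 365\right) + 295974} = \frac{170626}{\left(650 + 83950\right) + 295974} = \frac{170626}{84600 + 295974} = \frac{170626}{380574} = 170626 \cdot \frac{1}{380574} = \frac{85313}{190287}$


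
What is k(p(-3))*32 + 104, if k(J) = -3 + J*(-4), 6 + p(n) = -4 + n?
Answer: 1672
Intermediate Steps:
p(n) = -10 + n (p(n) = -6 + (-4 + n) = -10 + n)
k(J) = -3 - 4*J
k(p(-3))*32 + 104 = (-3 - 4*(-10 - 3))*32 + 104 = (-3 - 4*(-13))*32 + 104 = (-3 + 52)*32 + 104 = 49*32 + 104 = 1568 + 104 = 1672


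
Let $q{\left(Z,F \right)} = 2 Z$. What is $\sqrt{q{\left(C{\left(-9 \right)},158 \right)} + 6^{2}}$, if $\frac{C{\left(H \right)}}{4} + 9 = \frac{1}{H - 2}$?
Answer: $\frac{2 i \sqrt{1111}}{11} \approx 6.0603 i$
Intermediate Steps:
$C{\left(H \right)} = -36 + \frac{4}{-2 + H}$ ($C{\left(H \right)} = -36 + \frac{4}{H - 2} = -36 + \frac{4}{-2 + H}$)
$\sqrt{q{\left(C{\left(-9 \right)},158 \right)} + 6^{2}} = \sqrt{2 \frac{4 \left(19 - -81\right)}{-2 - 9} + 6^{2}} = \sqrt{2 \frac{4 \left(19 + 81\right)}{-11} + 36} = \sqrt{2 \cdot 4 \left(- \frac{1}{11}\right) 100 + 36} = \sqrt{2 \left(- \frac{400}{11}\right) + 36} = \sqrt{- \frac{800}{11} + 36} = \sqrt{- \frac{404}{11}} = \frac{2 i \sqrt{1111}}{11}$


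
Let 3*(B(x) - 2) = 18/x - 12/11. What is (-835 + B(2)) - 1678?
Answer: -27592/11 ≈ -2508.4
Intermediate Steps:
B(x) = 18/11 + 6/x (B(x) = 2 + (18/x - 12/11)/3 = 2 + (-12/11 + 18/x)/3 = 2 + (-4/11 + 6/x) = 18/11 + 6/x)
(-835 + B(2)) - 1678 = (-835 + (18/11 + 6/2)) - 1678 = (-835 + (18/11 + 6*(1/2))) - 1678 = (-835 + (18/11 + 3)) - 1678 = (-835 + 51/11) - 1678 = -9134/11 - 1678 = -27592/11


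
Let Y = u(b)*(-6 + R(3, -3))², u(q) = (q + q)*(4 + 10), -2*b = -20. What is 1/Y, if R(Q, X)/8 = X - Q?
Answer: 1/816480 ≈ 1.2248e-6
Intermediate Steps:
R(Q, X) = -8*Q + 8*X (R(Q, X) = 8*(X - Q) = -8*Q + 8*X)
b = 10 (b = -½*(-20) = 10)
u(q) = 28*q (u(q) = (2*q)*14 = 28*q)
Y = 816480 (Y = (28*10)*(-6 + (-8*3 + 8*(-3)))² = 280*(-6 + (-24 - 24))² = 280*(-6 - 48)² = 280*(-54)² = 280*2916 = 816480)
1/Y = 1/816480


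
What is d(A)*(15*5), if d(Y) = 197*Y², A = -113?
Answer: 188661975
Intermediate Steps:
d(A)*(15*5) = (197*(-113)²)*(15*5) = (197*12769)*75 = 2515493*75 = 188661975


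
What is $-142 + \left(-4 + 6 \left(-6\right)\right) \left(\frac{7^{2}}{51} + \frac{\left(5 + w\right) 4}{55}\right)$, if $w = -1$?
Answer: $- \frac{107750}{561} \approx -192.07$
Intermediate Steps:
$-142 + \left(-4 + 6 \left(-6\right)\right) \left(\frac{7^{2}}{51} + \frac{\left(5 + w\right) 4}{55}\right) = -142 + \left(-4 + 6 \left(-6\right)\right) \left(\frac{7^{2}}{51} + \frac{\left(5 - 1\right) 4}{55}\right) = -142 + \left(-4 - 36\right) \left(49 \cdot \frac{1}{51} + 4 \cdot 4 \cdot \frac{1}{55}\right) = -142 - 40 \left(\frac{49}{51} + 16 \cdot \frac{1}{55}\right) = -142 - 40 \left(\frac{49}{51} + \frac{16}{55}\right) = -142 - \frac{28088}{561} = - \frac{107750}{561}$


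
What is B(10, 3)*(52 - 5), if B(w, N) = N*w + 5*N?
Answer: 2115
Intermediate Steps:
B(w, N) = 5*N + N*w
B(10, 3)*(52 - 5) = (3*(5 + 10))*(52 - 5) = (3*15)*47 = 45*47 = 2115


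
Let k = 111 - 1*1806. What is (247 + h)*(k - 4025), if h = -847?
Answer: 3432000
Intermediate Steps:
k = -1695 (k = 111 - 1806 = -1695)
(247 + h)*(k - 4025) = (247 - 847)*(-1695 - 4025) = -600*(-5720) = 3432000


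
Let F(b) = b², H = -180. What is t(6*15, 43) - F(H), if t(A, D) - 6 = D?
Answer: -32351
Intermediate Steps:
t(A, D) = 6 + D
t(6*15, 43) - F(H) = (6 + 43) - 1*(-180)² = 49 - 1*32400 = 49 - 32400 = -32351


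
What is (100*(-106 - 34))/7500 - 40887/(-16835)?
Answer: 811/1443 ≈ 0.56202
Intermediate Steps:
(100*(-106 - 34))/7500 - 40887/(-16835) = (100*(-140))*(1/7500) - 40887*(-1/16835) = -14000*1/7500 + 5841/2405 = -28/15 + 5841/2405 = 811/1443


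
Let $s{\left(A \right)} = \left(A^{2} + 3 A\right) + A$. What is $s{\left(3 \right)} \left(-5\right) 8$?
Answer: $-840$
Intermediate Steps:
$s{\left(A \right)} = A^{2} + 4 A$
$s{\left(3 \right)} \left(-5\right) 8 = 3 \left(4 + 3\right) \left(-5\right) 8 = 3 \cdot 7 \left(-5\right) 8 = 21 \left(-5\right) 8 = \left(-105\right) 8 = -840$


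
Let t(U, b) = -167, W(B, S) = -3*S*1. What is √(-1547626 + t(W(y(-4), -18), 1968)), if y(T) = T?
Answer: 3*I*√171977 ≈ 1244.1*I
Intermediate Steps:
W(B, S) = -3*S
√(-1547626 + t(W(y(-4), -18), 1968)) = √(-1547626 - 167) = √(-1547793) = 3*I*√171977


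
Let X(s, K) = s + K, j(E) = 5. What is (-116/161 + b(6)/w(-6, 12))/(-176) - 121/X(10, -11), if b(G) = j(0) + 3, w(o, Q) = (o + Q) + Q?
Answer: 1928644/15939 ≈ 121.00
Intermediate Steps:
w(o, Q) = o + 2*Q (w(o, Q) = (Q + o) + Q = o + 2*Q)
b(G) = 8 (b(G) = 5 + 3 = 8)
X(s, K) = K + s
(-116/161 + b(6)/w(-6, 12))/(-176) - 121/X(10, -11) = (-116/161 + 8/(-6 + 2*12))/(-176) - 121/(-11 + 10) = (-116*1/161 + 8/(-6 + 24))*(-1/176) - 121/(-1) = (-116/161 + 8/18)*(-1/176) - 121*(-1) = (-116/161 + 8*(1/18))*(-1/176) + 121 = (-116/161 + 4/9)*(-1/176) + 121 = -400/1449*(-1/176) + 121 = 25/15939 + 121 = 1928644/15939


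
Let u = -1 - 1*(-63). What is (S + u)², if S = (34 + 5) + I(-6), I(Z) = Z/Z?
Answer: 10404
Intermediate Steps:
I(Z) = 1
u = 62 (u = -1 + 63 = 62)
S = 40 (S = (34 + 5) + 1 = 39 + 1 = 40)
(S + u)² = (40 + 62)² = 102² = 10404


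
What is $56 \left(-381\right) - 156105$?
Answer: $-177441$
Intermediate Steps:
$56 \left(-381\right) - 156105 = -21336 - 156105 = -177441$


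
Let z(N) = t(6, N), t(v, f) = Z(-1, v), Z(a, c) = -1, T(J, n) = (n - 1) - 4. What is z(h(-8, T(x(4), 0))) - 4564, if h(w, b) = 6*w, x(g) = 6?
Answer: -4565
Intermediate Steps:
T(J, n) = -5 + n (T(J, n) = (-1 + n) - 4 = -5 + n)
t(v, f) = -1
z(N) = -1
z(h(-8, T(x(4), 0))) - 4564 = -1 - 4564 = -4565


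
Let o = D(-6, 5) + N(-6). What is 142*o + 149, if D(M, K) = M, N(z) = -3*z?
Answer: 1853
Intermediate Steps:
o = 12 (o = -6 - 3*(-6) = -6 + 18 = 12)
142*o + 149 = 142*12 + 149 = 1704 + 149 = 1853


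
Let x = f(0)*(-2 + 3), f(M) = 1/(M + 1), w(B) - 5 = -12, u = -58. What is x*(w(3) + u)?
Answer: -65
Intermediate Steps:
w(B) = -7 (w(B) = 5 - 12 = -7)
f(M) = 1/(1 + M)
x = 1 (x = (-2 + 3)/(1 + 0) = 1/1 = 1*1 = 1)
x*(w(3) + u) = 1*(-7 - 58) = 1*(-65) = -65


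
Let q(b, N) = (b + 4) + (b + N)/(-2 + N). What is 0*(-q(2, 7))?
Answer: 0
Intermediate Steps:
q(b, N) = 4 + b + (N + b)/(-2 + N) (q(b, N) = (4 + b) + (N + b)/(-2 + N) = 4 + b + (N + b)/(-2 + N))
0*(-q(2, 7)) = 0*(-(-8 - 1*2 + 5*7 + 7*2)/(-2 + 7)) = 0*(-(-8 - 2 + 35 + 14)/5) = 0*(-39/5) = 0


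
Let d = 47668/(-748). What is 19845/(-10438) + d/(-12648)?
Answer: -4764149/2512488 ≈ -1.8962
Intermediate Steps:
d = -701/11 (d = 47668*(-1/748) = -701/11 ≈ -63.727)
19845/(-10438) + d/(-12648) = 19845/(-10438) - 701/11/(-12648) = 19845*(-1/10438) - 701/11*(-1/12648) = -19845/10438 + 701/139128 = -4764149/2512488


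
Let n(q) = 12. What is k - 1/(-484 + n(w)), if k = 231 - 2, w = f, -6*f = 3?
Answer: 108089/472 ≈ 229.00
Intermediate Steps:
f = -1/2 (f = -1/6*3 = -1/2 ≈ -0.50000)
w = -1/2 ≈ -0.50000
k = 229
k - 1/(-484 + n(w)) = 229 - 1/(-484 + 12) = 229 - 1/(-472) = 229 - 1*(-1/472) = 229 + 1/472 = 108089/472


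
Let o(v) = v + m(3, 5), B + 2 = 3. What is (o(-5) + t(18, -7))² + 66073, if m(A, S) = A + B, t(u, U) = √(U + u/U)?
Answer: 462451/7 - 2*I*√469/7 ≈ 66064.0 - 6.1875*I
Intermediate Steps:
B = 1 (B = -2 + 3 = 1)
m(A, S) = 1 + A (m(A, S) = A + 1 = 1 + A)
o(v) = 4 + v (o(v) = v + (1 + 3) = v + 4 = 4 + v)
(o(-5) + t(18, -7))² + 66073 = ((4 - 5) + √(-7 + 18/(-7)))² + 66073 = (-1 + √(-7 + 18*(-⅐)))² + 66073 = (-1 + √(-7 - 18/7))² + 66073 = (-1 + √(-67/7))² + 66073 = (-1 + I*√469/7)² + 66073 = 66073 + (-1 + I*√469/7)²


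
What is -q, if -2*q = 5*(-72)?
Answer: -180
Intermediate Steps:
q = 180 (q = -5*(-72)/2 = -1/2*(-360) = 180)
-q = -1*180 = -180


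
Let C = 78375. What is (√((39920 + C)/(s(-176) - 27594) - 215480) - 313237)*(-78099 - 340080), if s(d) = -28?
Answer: 130989135423 - 418179*I*√164409095548810/27622 ≈ 1.3099e+11 - 1.9412e+8*I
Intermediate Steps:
(√((39920 + C)/(s(-176) - 27594) - 215480) - 313237)*(-78099 - 340080) = (√((39920 + 78375)/(-28 - 27594) - 215480) - 313237)*(-78099 - 340080) = (√(118295/(-27622) - 215480) - 313237)*(-418179) = (√(118295*(-1/27622) - 215480) - 313237)*(-418179) = (√(-118295/27622 - 215480) - 313237)*(-418179) = (√(-5952106855/27622) - 313237)*(-418179) = (I*√164409095548810/27622 - 313237)*(-418179) = (-313237 + I*√164409095548810/27622)*(-418179) = 130989135423 - 418179*I*√164409095548810/27622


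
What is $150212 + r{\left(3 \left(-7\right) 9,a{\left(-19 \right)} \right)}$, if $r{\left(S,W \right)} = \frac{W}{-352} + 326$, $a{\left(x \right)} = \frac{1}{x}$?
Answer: $\frac{1006798145}{6688} \approx 1.5054 \cdot 10^{5}$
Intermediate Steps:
$r{\left(S,W \right)} = 326 - \frac{W}{352}$ ($r{\left(S,W \right)} = W \left(- \frac{1}{352}\right) + 326 = - \frac{W}{352} + 326 = 326 - \frac{W}{352}$)
$150212 + r{\left(3 \left(-7\right) 9,a{\left(-19 \right)} \right)} = 150212 + \left(326 - \frac{1}{352 \left(-19\right)}\right) = 150212 + \left(326 - - \frac{1}{6688}\right) = 150212 + \left(326 + \frac{1}{6688}\right) = 150212 + \frac{2180289}{6688} = \frac{1006798145}{6688}$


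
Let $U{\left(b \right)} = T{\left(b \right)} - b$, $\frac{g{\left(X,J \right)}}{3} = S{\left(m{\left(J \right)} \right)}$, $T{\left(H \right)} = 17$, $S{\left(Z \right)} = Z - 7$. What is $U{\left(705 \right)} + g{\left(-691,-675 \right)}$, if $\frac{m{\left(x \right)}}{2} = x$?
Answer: $-4759$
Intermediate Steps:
$m{\left(x \right)} = 2 x$
$S{\left(Z \right)} = -7 + Z$ ($S{\left(Z \right)} = Z - 7 = -7 + Z$)
$g{\left(X,J \right)} = -21 + 6 J$ ($g{\left(X,J \right)} = 3 \left(-7 + 2 J\right) = -21 + 6 J$)
$U{\left(b \right)} = 17 - b$
$U{\left(705 \right)} + g{\left(-691,-675 \right)} = \left(17 - 705\right) + \left(-21 + 6 \left(-675\right)\right) = \left(17 - 705\right) - 4071 = -688 - 4071 = -4759$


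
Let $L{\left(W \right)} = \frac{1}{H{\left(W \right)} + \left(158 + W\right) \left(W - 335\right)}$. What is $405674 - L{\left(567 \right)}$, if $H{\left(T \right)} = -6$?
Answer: $\frac{68231932755}{168194} \approx 4.0567 \cdot 10^{5}$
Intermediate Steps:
$L{\left(W \right)} = \frac{1}{-6 + \left(-335 + W\right) \left(158 + W\right)}$ ($L{\left(W \right)} = \frac{1}{-6 + \left(158 + W\right) \left(W - 335\right)} = \frac{1}{-6 + \left(158 + W\right) \left(-335 + W\right)} = \frac{1}{-6 + \left(-335 + W\right) \left(158 + W\right)}$)
$405674 - L{\left(567 \right)} = 405674 - \frac{1}{-52936 + 567^{2} - 100359} = 405674 - \frac{1}{-52936 + 321489 - 100359} = 405674 - \frac{1}{168194} = \frac{68231932755}{168194}$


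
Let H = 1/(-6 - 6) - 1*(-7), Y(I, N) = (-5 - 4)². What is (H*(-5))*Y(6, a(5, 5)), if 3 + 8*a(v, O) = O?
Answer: -11205/4 ≈ -2801.3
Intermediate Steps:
a(v, O) = -3/8 + O/8
Y(I, N) = 81 (Y(I, N) = (-9)² = 81)
H = 83/12 (H = 1/(-12) + 7 = -1/12 + 7 = 83/12 ≈ 6.9167)
(H*(-5))*Y(6, a(5, 5)) = ((83/12)*(-5))*81 = -415/12*81 = -11205/4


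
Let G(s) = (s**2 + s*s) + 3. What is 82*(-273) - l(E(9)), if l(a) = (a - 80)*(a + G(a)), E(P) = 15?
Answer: 8034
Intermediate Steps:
G(s) = 3 + 2*s**2 (G(s) = (s**2 + s**2) + 3 = 2*s**2 + 3 = 3 + 2*s**2)
l(a) = (-80 + a)*(3 + a + 2*a**2) (l(a) = (a - 80)*(a + (3 + 2*a**2)) = (-80 + a)*(3 + a + 2*a**2))
82*(-273) - l(E(9)) = 82*(-273) - (-240 - 159*15**2 - 77*15 + 2*15**3) = -22386 - (-240 - 159*225 - 1155 + 2*3375) = -22386 - (-240 - 35775 - 1155 + 6750) = -22386 - 1*(-30420) = -22386 + 30420 = 8034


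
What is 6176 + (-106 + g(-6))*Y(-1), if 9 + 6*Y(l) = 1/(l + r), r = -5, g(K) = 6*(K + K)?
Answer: 116063/18 ≈ 6447.9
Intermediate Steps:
g(K) = 12*K (g(K) = 6*(2*K) = 12*K)
Y(l) = -3/2 + 1/(6*(-5 + l)) (Y(l) = -3/2 + 1/(6*(l - 5)) = -3/2 + 1/(6*(-5 + l)))
6176 + (-106 + g(-6))*Y(-1) = 6176 + (-106 + 12*(-6))*((46 - 9*(-1))/(6*(-5 - 1))) = 6176 + (-106 - 72)*((⅙)*(46 + 9)/(-6)) = 6176 - 89*(-1)*55/(3*6) = 6176 - 178*(-55/36) = 6176 + 4895/18 = 116063/18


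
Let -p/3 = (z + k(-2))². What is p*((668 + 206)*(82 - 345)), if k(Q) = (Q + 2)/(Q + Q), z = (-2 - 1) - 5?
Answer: 44133504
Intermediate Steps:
z = -8 (z = -3 - 5 = -8)
k(Q) = (2 + Q)/(2*Q) (k(Q) = (2 + Q)/((2*Q)) = (2 + Q)*(1/(2*Q)) = (2 + Q)/(2*Q))
p = -192 (p = -3*(-8 + (½)*(2 - 2)/(-2))² = -3*(-8 + (½)*(-½)*0)² = -3*(-8 + 0)² = -3*(-8)² = -3*64 = -192)
p*((668 + 206)*(82 - 345)) = -192*(668 + 206)*(82 - 345) = -167808*(-263) = -192*(-229862) = 44133504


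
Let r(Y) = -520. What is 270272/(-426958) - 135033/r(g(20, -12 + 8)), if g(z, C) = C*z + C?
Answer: 28756439087/111009080 ≈ 259.05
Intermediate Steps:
g(z, C) = C + C*z
270272/(-426958) - 135033/r(g(20, -12 + 8)) = 270272/(-426958) - 135033/(-520) = 270272*(-1/426958) - 135033*(-1/520) = -135136/213479 + 135033/520 = 28756439087/111009080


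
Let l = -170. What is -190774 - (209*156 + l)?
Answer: -223208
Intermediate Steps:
-190774 - (209*156 + l) = -190774 - (209*156 - 170) = -190774 - (32604 - 170) = -190774 - 1*32434 = -190774 - 32434 = -223208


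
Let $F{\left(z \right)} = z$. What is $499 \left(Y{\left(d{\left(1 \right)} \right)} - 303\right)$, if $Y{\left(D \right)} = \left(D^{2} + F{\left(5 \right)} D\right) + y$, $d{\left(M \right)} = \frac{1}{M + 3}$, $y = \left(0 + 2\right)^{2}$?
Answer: $- \frac{2376737}{16} \approx -1.4855 \cdot 10^{5}$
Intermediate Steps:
$y = 4$ ($y = 2^{2} = 4$)
$d{\left(M \right)} = \frac{1}{3 + M}$
$Y{\left(D \right)} = 4 + D^{2} + 5 D$ ($Y{\left(D \right)} = \left(D^{2} + 5 D\right) + 4 = 4 + D^{2} + 5 D$)
$499 \left(Y{\left(d{\left(1 \right)} \right)} - 303\right) = 499 \left(\left(4 + \left(\frac{1}{3 + 1}\right)^{2} + \frac{5}{3 + 1}\right) - 303\right) = 499 \left(\left(4 + \left(\frac{1}{4}\right)^{2} + \frac{5}{4}\right) - 303\right) = 499 \left(\left(4 + \left(\frac{1}{4}\right)^{2} + 5 \cdot \frac{1}{4}\right) - 303\right) = 499 \left(\left(4 + \frac{1}{16} + \frac{5}{4}\right) - 303\right) = 499 \left(\frac{85}{16} - 303\right) = 499 \left(- \frac{4763}{16}\right) = - \frac{2376737}{16}$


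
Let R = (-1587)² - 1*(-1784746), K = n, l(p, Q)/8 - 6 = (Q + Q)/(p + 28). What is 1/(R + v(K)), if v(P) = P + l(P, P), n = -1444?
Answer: 177/761442551 ≈ 2.3245e-7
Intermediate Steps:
l(p, Q) = 48 + 16*Q/(28 + p) (l(p, Q) = 48 + 8*((Q + Q)/(p + 28)) = 48 + 8*((2*Q)/(28 + p)) = 48 + 8*(2*Q/(28 + p)) = 48 + 16*Q/(28 + p))
K = -1444
v(P) = P + 16*(84 + 4*P)/(28 + P) (v(P) = P + 16*(84 + P + 3*P)/(28 + P) = P + 16*(84 + 4*P)/(28 + P))
R = 4303315 (R = 2518569 + 1784746 = 4303315)
1/(R + v(K)) = 1/(4303315 + (1344 + (-1444)² + 92*(-1444))/(28 - 1444)) = 1/(4303315 + (1344 + 2085136 - 132848)/(-1416)) = 1/(4303315 - 1/1416*1953632) = 1/(4303315 - 244204/177) = 1/(761442551/177) = 177/761442551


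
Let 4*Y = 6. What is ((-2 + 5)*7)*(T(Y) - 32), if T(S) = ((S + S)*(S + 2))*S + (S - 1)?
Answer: -1323/4 ≈ -330.75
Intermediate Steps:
Y = 3/2 (Y = (¼)*6 = 3/2 ≈ 1.5000)
T(S) = -1 + S + 2*S²*(2 + S) (T(S) = ((2*S)*(2 + S))*S + (-1 + S) = (2*S*(2 + S))*S + (-1 + S) = 2*S²*(2 + S) + (-1 + S) = -1 + S + 2*S²*(2 + S))
((-2 + 5)*7)*(T(Y) - 32) = ((-2 + 5)*7)*((-1 + 3/2 + 2*(3/2)³ + 4*(3/2)²) - 32) = (3*7)*((-1 + 3/2 + 2*(27/8) + 4*(9/4)) - 32) = 21*((-1 + 3/2 + 27/4 + 9) - 32) = 21*(65/4 - 32) = 21*(-63/4) = -1323/4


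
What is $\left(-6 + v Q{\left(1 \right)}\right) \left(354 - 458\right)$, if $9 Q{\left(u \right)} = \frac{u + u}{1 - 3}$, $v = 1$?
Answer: $\frac{5720}{9} \approx 635.56$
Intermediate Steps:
$Q{\left(u \right)} = - \frac{u}{9}$ ($Q{\left(u \right)} = \frac{\left(u + u\right) \frac{1}{1 - 3}}{9} = \frac{2 u \frac{1}{-2}}{9} = \frac{2 u \left(- \frac{1}{2}\right)}{9} = \frac{\left(-1\right) u}{9} = - \frac{u}{9}$)
$\left(-6 + v Q{\left(1 \right)}\right) \left(354 - 458\right) = \left(-6 + 1 \left(\left(- \frac{1}{9}\right) 1\right)\right) \left(354 - 458\right) = \left(-6 + 1 \left(- \frac{1}{9}\right)\right) \left(-104\right) = \left(-6 - \frac{1}{9}\right) \left(-104\right) = \left(- \frac{55}{9}\right) \left(-104\right) = \frac{5720}{9}$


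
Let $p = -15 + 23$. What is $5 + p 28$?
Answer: $229$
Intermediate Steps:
$p = 8$
$5 + p 28 = 5 + 8 \cdot 28 = 5 + 224 = 229$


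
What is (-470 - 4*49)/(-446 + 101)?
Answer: 222/115 ≈ 1.9304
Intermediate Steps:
(-470 - 4*49)/(-446 + 101) = (-470 - 196)/(-345) = -666*(-1/345) = 222/115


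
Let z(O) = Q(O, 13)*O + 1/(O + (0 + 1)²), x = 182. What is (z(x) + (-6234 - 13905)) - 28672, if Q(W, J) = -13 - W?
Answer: -15427082/183 ≈ -84301.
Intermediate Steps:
z(O) = 1/(1 + O) + O*(-13 - O) (z(O) = (-13 - O)*O + 1/(O + (0 + 1)²) = O*(-13 - O) + 1/(O + 1²) = O*(-13 - O) + 1/(O + 1) = O*(-13 - O) + 1/(1 + O) = 1/(1 + O) + O*(-13 - O))
(z(x) + (-6234 - 13905)) - 28672 = ((1 - 1*182³ - 14*182² - 13*182)/(1 + 182) + (-6234 - 13905)) - 28672 = ((1 - 1*6028568 - 14*33124 - 2366)/183 - 20139) - 28672 = ((1 - 6028568 - 463736 - 2366)/183 - 20139) - 28672 = ((1/183)*(-6494669) - 20139) - 28672 = (-6494669/183 - 20139) - 28672 = -10180106/183 - 28672 = -15427082/183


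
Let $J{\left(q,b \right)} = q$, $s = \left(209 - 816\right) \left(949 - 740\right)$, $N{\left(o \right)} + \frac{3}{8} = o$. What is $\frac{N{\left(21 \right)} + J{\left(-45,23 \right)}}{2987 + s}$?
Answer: $\frac{65}{330336} \approx 0.00019677$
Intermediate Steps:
$N{\left(o \right)} = - \frac{3}{8} + o$
$s = -126863$ ($s = \left(-607\right) 209 = -126863$)
$\frac{N{\left(21 \right)} + J{\left(-45,23 \right)}}{2987 + s} = \frac{\left(- \frac{3}{8} + 21\right) - 45}{2987 - 126863} = \frac{\frac{165}{8} - 45}{-123876} = \left(- \frac{195}{8}\right) \left(- \frac{1}{123876}\right) = \frac{65}{330336}$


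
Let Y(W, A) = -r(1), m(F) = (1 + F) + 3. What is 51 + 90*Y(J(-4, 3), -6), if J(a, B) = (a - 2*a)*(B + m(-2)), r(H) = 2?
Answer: -129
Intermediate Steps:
m(F) = 4 + F
J(a, B) = -a*(2 + B) (J(a, B) = (a - 2*a)*(B + (4 - 2)) = (-a)*(B + 2) = (-a)*(2 + B) = -a*(2 + B))
Y(W, A) = -2 (Y(W, A) = -1*2 = -2)
51 + 90*Y(J(-4, 3), -6) = 51 + 90*(-2) = 51 - 180 = -129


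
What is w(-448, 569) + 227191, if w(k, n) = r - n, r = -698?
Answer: 225924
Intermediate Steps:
w(k, n) = -698 - n
w(-448, 569) + 227191 = (-698 - 1*569) + 227191 = (-698 - 569) + 227191 = -1267 + 227191 = 225924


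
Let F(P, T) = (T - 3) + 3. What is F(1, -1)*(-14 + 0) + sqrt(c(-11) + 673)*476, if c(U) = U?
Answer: 14 + 476*sqrt(662) ≈ 12261.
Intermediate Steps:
F(P, T) = T (F(P, T) = (-3 + T) + 3 = T)
F(1, -1)*(-14 + 0) + sqrt(c(-11) + 673)*476 = -(-14 + 0) + sqrt(-11 + 673)*476 = -1*(-14) + sqrt(662)*476 = 14 + 476*sqrt(662)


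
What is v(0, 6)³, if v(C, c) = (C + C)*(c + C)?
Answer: 0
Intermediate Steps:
v(C, c) = 2*C*(C + c) (v(C, c) = (2*C)*(C + c) = 2*C*(C + c))
v(0, 6)³ = (2*0*(0 + 6))³ = (2*0*6)³ = 0³ = 0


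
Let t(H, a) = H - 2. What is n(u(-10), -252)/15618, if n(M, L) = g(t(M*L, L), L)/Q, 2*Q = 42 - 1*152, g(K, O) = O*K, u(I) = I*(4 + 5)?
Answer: 952476/143165 ≈ 6.6530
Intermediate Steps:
t(H, a) = -2 + H
u(I) = 9*I (u(I) = I*9 = 9*I)
g(K, O) = K*O
Q = -55 (Q = (42 - 1*152)/2 = (42 - 152)/2 = (½)*(-110) = -55)
n(M, L) = -L*(-2 + L*M)/55 (n(M, L) = ((-2 + M*L)*L)/(-55) = ((-2 + L*M)*L)*(-1/55) = (L*(-2 + L*M))*(-1/55) = -L*(-2 + L*M)/55)
n(u(-10), -252)/15618 = ((1/55)*(-252)*(2 - 1*(-252)*9*(-10)))/15618 = ((1/55)*(-252)*(2 - 1*(-252)*(-90)))*(1/15618) = ((1/55)*(-252)*(2 - 22680))*(1/15618) = ((1/55)*(-252)*(-22678))*(1/15618) = (5714856/55)*(1/15618) = 952476/143165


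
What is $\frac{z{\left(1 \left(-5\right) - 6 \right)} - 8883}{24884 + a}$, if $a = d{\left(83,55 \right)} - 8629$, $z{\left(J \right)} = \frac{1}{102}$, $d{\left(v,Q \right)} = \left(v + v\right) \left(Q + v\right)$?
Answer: $- \frac{906065}{3994626} \approx -0.22682$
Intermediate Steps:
$d{\left(v,Q \right)} = 2 v \left(Q + v\right)$
$z{\left(J \right)} = \frac{1}{102}$
$a = 14279$ ($a = 2 \cdot 83 \left(55 + 83\right) - 8629 = 2 \cdot 83 \cdot 138 - 8629 = 22908 - 8629 = 14279$)
$\frac{z{\left(1 \left(-5\right) - 6 \right)} - 8883}{24884 + a} = \frac{\frac{1}{102} - 8883}{24884 + 14279} = - \frac{906065}{102 \cdot 39163} = \left(- \frac{906065}{102}\right) \frac{1}{39163} = - \frac{906065}{3994626}$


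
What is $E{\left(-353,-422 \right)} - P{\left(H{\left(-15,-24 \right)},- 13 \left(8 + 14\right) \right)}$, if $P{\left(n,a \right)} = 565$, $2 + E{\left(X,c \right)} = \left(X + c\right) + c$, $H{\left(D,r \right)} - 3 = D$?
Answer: $-1764$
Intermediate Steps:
$H{\left(D,r \right)} = 3 + D$
$E{\left(X,c \right)} = -2 + X + 2 c$ ($E{\left(X,c \right)} = -2 + \left(\left(X + c\right) + c\right) = -2 + \left(X + 2 c\right) = -2 + X + 2 c$)
$E{\left(-353,-422 \right)} - P{\left(H{\left(-15,-24 \right)},- 13 \left(8 + 14\right) \right)} = \left(-2 - 353 + 2 \left(-422\right)\right) - 565 = \left(-2 - 353 - 844\right) - 565 = -1199 - 565 = -1764$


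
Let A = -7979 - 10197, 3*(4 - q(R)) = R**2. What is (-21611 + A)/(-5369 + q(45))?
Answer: 39787/6040 ≈ 6.5872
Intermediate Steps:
q(R) = 4 - R**2/3
A = -18176
(-21611 + A)/(-5369 + q(45)) = (-21611 - 18176)/(-5369 + (4 - 1/3*45**2)) = -39787/(-5369 + (4 - 1/3*2025)) = -39787/(-5369 + (4 - 675)) = -39787/(-5369 - 671) = -39787/(-6040) = -39787*(-1/6040) = 39787/6040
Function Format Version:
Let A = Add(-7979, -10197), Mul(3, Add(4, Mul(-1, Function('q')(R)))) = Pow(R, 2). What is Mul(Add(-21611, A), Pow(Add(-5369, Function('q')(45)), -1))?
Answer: Rational(39787, 6040) ≈ 6.5872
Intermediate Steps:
Function('q')(R) = Add(4, Mul(Rational(-1, 3), Pow(R, 2)))
A = -18176
Mul(Add(-21611, A), Pow(Add(-5369, Function('q')(45)), -1)) = Mul(Add(-21611, -18176), Pow(Add(-5369, Add(4, Mul(Rational(-1, 3), Pow(45, 2)))), -1)) = Mul(-39787, Pow(Add(-5369, Add(4, Mul(Rational(-1, 3), 2025))), -1)) = Mul(-39787, Pow(Add(-5369, Add(4, -675)), -1)) = Mul(-39787, Pow(Add(-5369, -671), -1)) = Mul(-39787, Pow(-6040, -1)) = Mul(-39787, Rational(-1, 6040)) = Rational(39787, 6040)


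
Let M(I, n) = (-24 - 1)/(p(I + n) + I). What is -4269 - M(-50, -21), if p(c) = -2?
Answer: -222013/52 ≈ -4269.5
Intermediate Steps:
M(I, n) = -25/(-2 + I) (M(I, n) = (-24 - 1)/(-2 + I) = -25/(-2 + I))
-4269 - M(-50, -21) = -4269 - (-25)/(-2 - 50) = -4269 - (-25)/(-52) = -4269 - (-25)*(-1)/52 = -4269 - 1*25/52 = -4269 - 25/52 = -222013/52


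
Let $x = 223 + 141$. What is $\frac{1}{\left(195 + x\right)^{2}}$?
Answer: $\frac{1}{312481} \approx 3.2002 \cdot 10^{-6}$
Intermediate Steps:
$x = 364$
$\frac{1}{\left(195 + x\right)^{2}} = \frac{1}{\left(195 + 364\right)^{2}} = \frac{1}{559^{2}} = \frac{1}{312481}$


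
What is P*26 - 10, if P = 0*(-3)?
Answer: -10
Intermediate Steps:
P = 0
P*26 - 10 = 0*26 - 10 = 0 - 10 = -10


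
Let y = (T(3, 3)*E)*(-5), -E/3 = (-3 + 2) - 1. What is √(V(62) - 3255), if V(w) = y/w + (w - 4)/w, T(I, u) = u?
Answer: I*√3128551/31 ≈ 57.057*I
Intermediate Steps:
E = 6 (E = -3*((-3 + 2) - 1) = -3*(-1 - 1) = -3*(-2) = 6)
y = -90 (y = (3*6)*(-5) = 18*(-5) = -90)
V(w) = -90/w + (-4 + w)/w (V(w) = -90/w + (w - 4)/w = -90/w + (-4 + w)/w)
√(V(62) - 3255) = √((-94 + 62)/62 - 3255) = √((1/62)*(-32) - 3255) = √(-16/31 - 3255) = √(-100921/31) = I*√3128551/31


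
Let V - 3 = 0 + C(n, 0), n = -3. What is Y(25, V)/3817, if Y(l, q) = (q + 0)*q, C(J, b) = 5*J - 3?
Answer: 225/3817 ≈ 0.058947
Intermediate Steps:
C(J, b) = -3 + 5*J
V = -15 (V = 3 + (0 + (-3 + 5*(-3))) = 3 + (0 + (-3 - 15)) = 3 + (0 - 18) = 3 - 18 = -15)
Y(l, q) = q² (Y(l, q) = q*q = q²)
Y(25, V)/3817 = (-15)²/3817 = 225*(1/3817) = 225/3817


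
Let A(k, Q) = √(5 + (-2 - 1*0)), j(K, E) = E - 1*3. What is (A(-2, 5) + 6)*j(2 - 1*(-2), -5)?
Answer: -48 - 8*√3 ≈ -61.856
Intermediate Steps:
j(K, E) = -3 + E (j(K, E) = E - 3 = -3 + E)
A(k, Q) = √3 (A(k, Q) = √(5 + (-2 + 0)) = √(5 - 2) = √3)
(A(-2, 5) + 6)*j(2 - 1*(-2), -5) = (√3 + 6)*(-3 - 5) = (6 + √3)*(-8) = -48 - 8*√3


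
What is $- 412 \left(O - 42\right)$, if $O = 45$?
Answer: $-1236$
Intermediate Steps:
$- 412 \left(O - 42\right) = - 412 \left(45 - 42\right) = \left(-412\right) 3 = -1236$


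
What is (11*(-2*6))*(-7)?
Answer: 924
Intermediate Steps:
(11*(-2*6))*(-7) = (11*(-12))*(-7) = -132*(-7) = 924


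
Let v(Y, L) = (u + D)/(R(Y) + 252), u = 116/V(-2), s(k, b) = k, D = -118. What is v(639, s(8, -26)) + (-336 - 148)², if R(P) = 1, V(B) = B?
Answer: 5387872/23 ≈ 2.3426e+5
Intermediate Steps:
u = -58 (u = 116/(-2) = 116*(-½) = -58)
v(Y, L) = -16/23 (v(Y, L) = (-58 - 118)/(1 + 252) = -176/253 = -176*1/253 = -16/23)
v(639, s(8, -26)) + (-336 - 148)² = -16/23 + (-336 - 148)² = -16/23 + (-484)² = -16/23 + 234256 = 5387872/23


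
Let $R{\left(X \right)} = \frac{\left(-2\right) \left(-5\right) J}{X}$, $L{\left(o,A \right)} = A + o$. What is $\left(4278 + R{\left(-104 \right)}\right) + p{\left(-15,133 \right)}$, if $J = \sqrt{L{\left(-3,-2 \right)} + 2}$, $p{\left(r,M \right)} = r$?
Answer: $4263 - \frac{5 i \sqrt{3}}{52} \approx 4263.0 - 0.16654 i$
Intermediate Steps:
$J = i \sqrt{3}$ ($J = \sqrt{\left(-2 - 3\right) + 2} = \sqrt{-5 + 2} = \sqrt{-3} = i \sqrt{3} \approx 1.732 i$)
$R{\left(X \right)} = \frac{10 i \sqrt{3}}{X}$ ($R{\left(X \right)} = \frac{\left(-2\right) \left(-5\right) i \sqrt{3}}{X} = \frac{10 i \sqrt{3}}{X}$)
$\left(4278 + R{\left(-104 \right)}\right) + p{\left(-15,133 \right)} = \left(4278 + \frac{10 i \sqrt{3}}{-104}\right) - 15 = \left(4278 + 10 i \sqrt{3} \left(- \frac{1}{104}\right)\right) - 15 = \left(4278 - \frac{5 i \sqrt{3}}{52}\right) - 15 = 4263 - \frac{5 i \sqrt{3}}{52}$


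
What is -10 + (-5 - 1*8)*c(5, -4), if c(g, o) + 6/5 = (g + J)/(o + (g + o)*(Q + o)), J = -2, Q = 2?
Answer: 121/10 ≈ 12.100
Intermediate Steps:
c(g, o) = -6/5 + (-2 + g)/(o + (2 + o)*(g + o)) (c(g, o) = -6/5 + (g - 2)/(o + (g + o)*(2 + o)) = -6/5 + (-2 + g)/(o + (2 + o)*(g + o)))
-10 + (-5 - 1*8)*c(5, -4) = -10 + (-5 - 1*8)*((-10 - 18*(-4) - 7*5 - 6*(-4)² - 6*5*(-4))/(5*((-4)² + 2*5 + 3*(-4) + 5*(-4)))) = -10 + (-5 - 8)*((-10 + 72 - 35 - 6*16 + 120)/(5*(16 + 10 - 12 - 20))) = -10 - 13*(-10 + 72 - 35 - 96 + 120)/(5*(-6)) = -10 - 13*(-1)*51/(5*6) = -10 - 13*(-17/10) = -10 + 221/10 = 121/10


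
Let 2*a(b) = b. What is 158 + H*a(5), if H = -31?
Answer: 161/2 ≈ 80.500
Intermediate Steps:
a(b) = b/2
158 + H*a(5) = 158 - 31*5/2 = 158 - 155/2 = 161/2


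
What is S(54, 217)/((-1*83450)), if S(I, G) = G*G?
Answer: -47089/83450 ≈ -0.56428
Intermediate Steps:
S(I, G) = G²
S(54, 217)/((-1*83450)) = 217²/((-1*83450)) = 47089/(-83450) = 47089*(-1/83450) = -47089/83450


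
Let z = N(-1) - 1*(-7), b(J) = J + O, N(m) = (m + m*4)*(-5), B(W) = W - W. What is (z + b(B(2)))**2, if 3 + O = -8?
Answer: 441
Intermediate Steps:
O = -11 (O = -3 - 8 = -11)
B(W) = 0
N(m) = -25*m (N(m) = (m + 4*m)*(-5) = (5*m)*(-5) = -25*m)
b(J) = -11 + J (b(J) = J - 11 = -11 + J)
z = 32 (z = -25*(-1) - 1*(-7) = 25 + 7 = 32)
(z + b(B(2)))**2 = (32 + (-11 + 0))**2 = (32 - 11)**2 = 21**2 = 441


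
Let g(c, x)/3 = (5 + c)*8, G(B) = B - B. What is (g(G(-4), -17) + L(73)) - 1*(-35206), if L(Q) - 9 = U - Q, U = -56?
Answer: 35206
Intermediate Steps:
G(B) = 0
g(c, x) = 120 + 24*c (g(c, x) = 3*((5 + c)*8) = 3*(40 + 8*c) = 120 + 24*c)
L(Q) = -47 - Q (L(Q) = 9 + (-56 - Q) = -47 - Q)
(g(G(-4), -17) + L(73)) - 1*(-35206) = ((120 + 24*0) + (-47 - 1*73)) - 1*(-35206) = ((120 + 0) + (-47 - 73)) + 35206 = (120 - 120) + 35206 = 0 + 35206 = 35206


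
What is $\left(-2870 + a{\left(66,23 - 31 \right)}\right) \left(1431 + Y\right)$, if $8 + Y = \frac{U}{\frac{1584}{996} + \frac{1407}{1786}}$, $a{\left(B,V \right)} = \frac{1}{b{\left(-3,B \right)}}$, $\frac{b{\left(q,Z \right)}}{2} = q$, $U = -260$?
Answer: $- \frac{7975261722959}{2115198} \approx -3.7705 \cdot 10^{6}$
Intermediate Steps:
$b{\left(q,Z \right)} = 2 q$
$a{\left(B,V \right)} = - \frac{1}{6}$ ($a{\left(B,V \right)} = \frac{1}{2 \left(-3\right)} = \frac{1}{-6} = - \frac{1}{6}$)
$Y = - \frac{41362144}{352533}$ ($Y = -8 - \frac{260}{\frac{1584}{996} + \frac{1407}{1786}} = -8 - \frac{260}{1584 \cdot \frac{1}{996} + 1407 \cdot \frac{1}{1786}} = -8 - \frac{260}{\frac{132}{83} + \frac{1407}{1786}} = -8 - \frac{260}{\frac{352533}{148238}} = -8 - \frac{38541880}{352533} = - \frac{41362144}{352533} \approx -117.33$)
$\left(-2870 + a{\left(66,23 - 31 \right)}\right) \left(1431 + Y\right) = \left(-2870 - \frac{1}{6}\right) \left(1431 - \frac{41362144}{352533}\right) = \left(- \frac{17221}{6}\right) \frac{463112579}{352533} = - \frac{7975261722959}{2115198}$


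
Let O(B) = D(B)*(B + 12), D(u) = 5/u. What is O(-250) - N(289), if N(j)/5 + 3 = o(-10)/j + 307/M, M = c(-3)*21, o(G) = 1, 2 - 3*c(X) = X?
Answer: -1219588/50575 ≈ -24.114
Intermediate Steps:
O(B) = 5*(12 + B)/B (O(B) = (5/B)*(B + 12) = (5/B)*(12 + B) = 5*(12 + B)/B)
c(X) = 2/3 - X/3
M = 35 (M = (2/3 - 1/3*(-3))*21 = (2/3 + 1)*21 = (5/3)*21 = 35)
N(j) = 202/7 + 5/j (N(j) = -15 + 5*(1/j + 307/35) = -15 + 5*(307/35 + 1/j) = -15 + (307/7 + 5/j) = 202/7 + 5/j)
O(-250) - N(289) = (5 + 60/(-250)) - (202/7 + 5/289) = (5 + 60*(-1/250)) - (202/7 + 5*(1/289)) = (5 - 6/25) - (202/7 + 5/289) = 119/25 - 1*58413/2023 = 119/25 - 58413/2023 = -1219588/50575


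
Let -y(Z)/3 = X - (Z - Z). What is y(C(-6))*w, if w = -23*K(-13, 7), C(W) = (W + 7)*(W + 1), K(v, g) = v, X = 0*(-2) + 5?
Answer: -4485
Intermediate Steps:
X = 5 (X = 0 + 5 = 5)
C(W) = (1 + W)*(7 + W) (C(W) = (7 + W)*(1 + W) = (1 + W)*(7 + W))
y(Z) = -15 (y(Z) = -3*(5 - (Z - Z)) = -3*(5 - 1*0) = -3*(5 + 0) = -3*5 = -15)
w = 299 (w = -23*(-13) = 299)
y(C(-6))*w = -15*299 = -4485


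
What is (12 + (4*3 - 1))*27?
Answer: 621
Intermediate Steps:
(12 + (4*3 - 1))*27 = (12 + (12 - 1))*27 = (12 + 11)*27 = 23*27 = 621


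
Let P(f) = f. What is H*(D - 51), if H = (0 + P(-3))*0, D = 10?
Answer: 0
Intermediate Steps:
H = 0 (H = (0 - 3)*0 = -3*0 = 0)
H*(D - 51) = 0*(10 - 51) = 0*(-41) = 0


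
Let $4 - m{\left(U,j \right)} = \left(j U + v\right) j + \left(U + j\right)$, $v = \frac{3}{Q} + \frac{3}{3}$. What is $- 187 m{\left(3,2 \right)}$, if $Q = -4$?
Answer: $\frac{5049}{2} \approx 2524.5$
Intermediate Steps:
$v = \frac{1}{4}$ ($v = \frac{3}{-4} + \frac{3}{3} = 3 \left(- \frac{1}{4}\right) + 3 \cdot \frac{1}{3} = - \frac{3}{4} + 1 = \frac{1}{4} \approx 0.25$)
$m{\left(U,j \right)} = 4 - U - j - j \left(\frac{1}{4} + U j\right)$ ($m{\left(U,j \right)} = 4 - \left(\left(j U + \frac{1}{4}\right) j + \left(U + j\right)\right) = 4 - \left(\left(U j + \frac{1}{4}\right) j + \left(U + j\right)\right) = 4 - \left(\left(\frac{1}{4} + U j\right) j + \left(U + j\right)\right) = 4 - \left(j \left(\frac{1}{4} + U j\right) + \left(U + j\right)\right) = 4 - \left(U + j + j \left(\frac{1}{4} + U j\right)\right) = 4 - U - j - j \left(\frac{1}{4} + U j\right)$)
$- 187 m{\left(3,2 \right)} = - 187 \left(4 - 3 - \frac{5}{2} - 3 \cdot 2^{2}\right) = - 187 \left(4 - 3 - \frac{5}{2} - 3 \cdot 4\right) = - 187 \left(4 - 3 - \frac{5}{2} - 12\right) = \left(-187\right) \left(- \frac{27}{2}\right) = \frac{5049}{2}$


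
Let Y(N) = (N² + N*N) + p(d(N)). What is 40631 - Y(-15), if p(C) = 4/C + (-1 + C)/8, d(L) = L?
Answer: 602749/15 ≈ 40183.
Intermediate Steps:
p(C) = -⅛ + 4/C + C/8 (p(C) = 4/C + (-1 + C)*(⅛) = 4/C + (-⅛ + C/8) = -⅛ + 4/C + C/8)
Y(N) = 2*N² + (32 + N*(-1 + N))/(8*N) (Y(N) = (N² + N*N) + (32 + N*(-1 + N))/(8*N) = (N² + N²) + (32 + N*(-1 + N))/(8*N) = 2*N² + (32 + N*(-1 + N))/(8*N))
40631 - Y(-15) = 40631 - (32 + 16*(-15)³ - 15*(-1 - 15))/(8*(-15)) = 40631 - (-1)*(32 + 16*(-3375) - 15*(-16))/(8*15) = 40631 - (-1)*(32 - 54000 + 240)/(8*15) = 40631 - (-1)*(-53728)/(8*15) = 40631 - 1*6716/15 = 40631 - 6716/15 = 602749/15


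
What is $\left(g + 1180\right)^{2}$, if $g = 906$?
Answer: $4351396$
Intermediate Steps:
$\left(g + 1180\right)^{2} = \left(906 + 1180\right)^{2} = 2086^{2} = 4351396$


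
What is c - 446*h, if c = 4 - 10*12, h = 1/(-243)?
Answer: -27742/243 ≈ -114.16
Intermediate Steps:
h = -1/243 ≈ -0.0041152
c = -116 (c = 4 - 120 = -116)
c - 446*h = -116 - 446*(-1/243) = -116 + 446/243 = -27742/243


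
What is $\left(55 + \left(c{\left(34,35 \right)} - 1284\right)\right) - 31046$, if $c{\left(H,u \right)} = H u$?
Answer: $-31085$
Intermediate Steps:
$\left(55 + \left(c{\left(34,35 \right)} - 1284\right)\right) - 31046 = \left(55 + \left(34 \cdot 35 - 1284\right)\right) - 31046 = \left(55 + \left(1190 - 1284\right)\right) - 31046 = \left(55 - 94\right) - 31046 = -39 - 31046 = -31085$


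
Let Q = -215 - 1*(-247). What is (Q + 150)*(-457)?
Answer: -83174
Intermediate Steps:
Q = 32 (Q = -215 + 247 = 32)
(Q + 150)*(-457) = (32 + 150)*(-457) = 182*(-457) = -83174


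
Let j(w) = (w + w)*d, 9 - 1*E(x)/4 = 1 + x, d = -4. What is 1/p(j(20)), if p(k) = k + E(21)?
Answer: -1/212 ≈ -0.0047170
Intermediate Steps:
E(x) = 32 - 4*x (E(x) = 36 - 4*(1 + x) = 36 + (-4 - 4*x) = 32 - 4*x)
j(w) = -8*w (j(w) = (w + w)*(-4) = (2*w)*(-4) = -8*w)
p(k) = -52 + k (p(k) = k + (32 - 4*21) = k + (32 - 84) = k - 52 = -52 + k)
1/p(j(20)) = 1/(-52 - 8*20) = 1/(-52 - 160) = 1/(-212) = -1/212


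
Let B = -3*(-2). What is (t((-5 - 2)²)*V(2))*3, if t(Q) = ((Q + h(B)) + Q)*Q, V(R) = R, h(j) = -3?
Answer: 27930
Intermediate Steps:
B = 6
t(Q) = Q*(-3 + 2*Q) (t(Q) = ((Q - 3) + Q)*Q = ((-3 + Q) + Q)*Q = (-3 + 2*Q)*Q = Q*(-3 + 2*Q))
(t((-5 - 2)²)*V(2))*3 = (((-5 - 2)²*(-3 + 2*(-5 - 2)²))*2)*3 = (((-7)²*(-3 + 2*(-7)²))*2)*3 = ((49*(-3 + 2*49))*2)*3 = ((49*(-3 + 98))*2)*3 = ((49*95)*2)*3 = (4655*2)*3 = 9310*3 = 27930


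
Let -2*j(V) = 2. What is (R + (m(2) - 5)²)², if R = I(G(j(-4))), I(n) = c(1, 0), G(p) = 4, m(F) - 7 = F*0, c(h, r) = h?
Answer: 25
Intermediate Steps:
j(V) = -1 (j(V) = -½*2 = -1)
m(F) = 7 (m(F) = 7 + F*0 = 7 + 0 = 7)
I(n) = 1
R = 1
(R + (m(2) - 5)²)² = (1 + (7 - 5)²)² = (1 + 2²)² = (1 + 4)² = 5² = 25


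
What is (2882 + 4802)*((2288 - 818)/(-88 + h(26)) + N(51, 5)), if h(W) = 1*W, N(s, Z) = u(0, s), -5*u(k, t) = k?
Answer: -5647740/31 ≈ -1.8219e+5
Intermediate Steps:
u(k, t) = -k/5
N(s, Z) = 0 (N(s, Z) = -1/5*0 = 0)
h(W) = W
(2882 + 4802)*((2288 - 818)/(-88 + h(26)) + N(51, 5)) = (2882 + 4802)*((2288 - 818)/(-88 + 26) + 0) = 7684*(1470/(-62) + 0) = 7684*(1470*(-1/62) + 0) = 7684*(-735/31 + 0) = 7684*(-735/31) = -5647740/31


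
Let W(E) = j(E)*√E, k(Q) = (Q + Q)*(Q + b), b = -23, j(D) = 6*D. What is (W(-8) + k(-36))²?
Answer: 18027072 - 815616*I*√2 ≈ 1.8027e+7 - 1.1535e+6*I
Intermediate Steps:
k(Q) = 2*Q*(-23 + Q) (k(Q) = (Q + Q)*(Q - 23) = (2*Q)*(-23 + Q) = 2*Q*(-23 + Q))
W(E) = 6*E^(3/2) (W(E) = (6*E)*√E = 6*E^(3/2))
(W(-8) + k(-36))² = (6*(-8)^(3/2) + 2*(-36)*(-23 - 36))² = (6*(-16*I*√2) + 2*(-36)*(-59))² = (-96*I*√2 + 4248)² = (4248 - 96*I*√2)²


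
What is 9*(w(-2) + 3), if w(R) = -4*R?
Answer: 99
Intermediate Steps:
9*(w(-2) + 3) = 9*(-4*(-2) + 3) = 9*(8 + 3) = 9*11 = 99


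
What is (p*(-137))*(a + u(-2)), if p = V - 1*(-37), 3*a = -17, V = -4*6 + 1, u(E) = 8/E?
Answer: 55622/3 ≈ 18541.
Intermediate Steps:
V = -23 (V = -24 + 1 = -23)
a = -17/3 (a = (⅓)*(-17) = -17/3 ≈ -5.6667)
p = 14 (p = -23 - 1*(-37) = -23 + 37 = 14)
(p*(-137))*(a + u(-2)) = (14*(-137))*(-17/3 + 8/(-2)) = -1918*(-17/3 + 8*(-½)) = -1918*(-17/3 - 4) = -1918*(-29/3) = 55622/3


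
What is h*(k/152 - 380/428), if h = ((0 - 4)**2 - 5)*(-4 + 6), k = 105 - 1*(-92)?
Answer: 73029/8132 ≈ 8.9805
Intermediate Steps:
k = 197 (k = 105 + 92 = 197)
h = 22 (h = ((-4)**2 - 5)*2 = (16 - 5)*2 = 11*2 = 22)
h*(k/152 - 380/428) = 22*(197/152 - 380/428) = 22*(197*(1/152) - 380*1/428) = 22*(197/152 - 95/107) = 22*(6639/16264) = 73029/8132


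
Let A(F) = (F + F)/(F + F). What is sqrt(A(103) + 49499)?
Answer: 30*sqrt(55) ≈ 222.49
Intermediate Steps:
A(F) = 1 (A(F) = (2*F)/((2*F)) = (2*F)*(1/(2*F)) = 1)
sqrt(A(103) + 49499) = sqrt(1 + 49499) = sqrt(49500) = 30*sqrt(55)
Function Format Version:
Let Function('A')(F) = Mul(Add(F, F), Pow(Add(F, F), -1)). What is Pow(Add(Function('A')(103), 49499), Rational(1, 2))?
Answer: Mul(30, Pow(55, Rational(1, 2))) ≈ 222.49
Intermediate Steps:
Function('A')(F) = 1 (Function('A')(F) = Mul(Mul(2, F), Pow(Mul(2, F), -1)) = Mul(Mul(2, F), Mul(Rational(1, 2), Pow(F, -1))) = 1)
Pow(Add(Function('A')(103), 49499), Rational(1, 2)) = Pow(Add(1, 49499), Rational(1, 2)) = Pow(49500, Rational(1, 2)) = Mul(30, Pow(55, Rational(1, 2)))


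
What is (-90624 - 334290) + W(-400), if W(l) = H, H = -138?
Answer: -425052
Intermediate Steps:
W(l) = -138
(-90624 - 334290) + W(-400) = (-90624 - 334290) - 138 = -424914 - 138 = -425052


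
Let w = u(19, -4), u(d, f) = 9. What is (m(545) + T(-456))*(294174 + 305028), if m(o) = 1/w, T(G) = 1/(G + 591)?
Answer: 1065248/15 ≈ 71017.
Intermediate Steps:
w = 9
T(G) = 1/(591 + G)
m(o) = 1/9
(m(545) + T(-456))*(294174 + 305028) = (1/9 + 1/(591 - 456))*(294174 + 305028) = (1/9 + 1/135)*599202 = (16/135)*599202 = 1065248/15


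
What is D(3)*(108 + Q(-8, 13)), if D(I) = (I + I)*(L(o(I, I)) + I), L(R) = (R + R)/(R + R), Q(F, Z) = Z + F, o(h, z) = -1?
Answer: 2712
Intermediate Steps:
Q(F, Z) = F + Z
L(R) = 1 (L(R) = (2*R)/((2*R)) = (2*R)*(1/(2*R)) = 1)
D(I) = 2*I*(1 + I) (D(I) = (I + I)*(1 + I) = (2*I)*(1 + I) = 2*I*(1 + I))
D(3)*(108 + Q(-8, 13)) = (2*3*(1 + 3))*(108 + (-8 + 13)) = (2*3*4)*(108 + 5) = 24*113 = 2712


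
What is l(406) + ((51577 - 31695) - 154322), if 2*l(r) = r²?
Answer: -52022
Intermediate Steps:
l(r) = r²/2
l(406) + ((51577 - 31695) - 154322) = (½)*406² + ((51577 - 31695) - 154322) = (½)*164836 + (19882 - 154322) = 82418 - 134440 = -52022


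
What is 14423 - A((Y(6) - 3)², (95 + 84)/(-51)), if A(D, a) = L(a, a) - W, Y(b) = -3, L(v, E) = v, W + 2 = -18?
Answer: 734732/51 ≈ 14407.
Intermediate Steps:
W = -20 (W = -2 - 18 = -20)
A(D, a) = 20 + a (A(D, a) = a - 1*(-20) = a + 20 = 20 + a)
14423 - A((Y(6) - 3)², (95 + 84)/(-51)) = 14423 - (20 + (95 + 84)/(-51)) = 14423 - (20 + 179*(-1/51)) = 14423 - (20 - 179/51) = 14423 - 1*841/51 = 14423 - 841/51 = 734732/51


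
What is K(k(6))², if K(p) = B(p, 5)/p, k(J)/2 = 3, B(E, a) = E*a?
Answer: 25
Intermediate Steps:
k(J) = 6 (k(J) = 2*3 = 6)
K(p) = 5 (K(p) = (p*5)/p = (5*p)/p = 5)
K(k(6))² = 5² = 25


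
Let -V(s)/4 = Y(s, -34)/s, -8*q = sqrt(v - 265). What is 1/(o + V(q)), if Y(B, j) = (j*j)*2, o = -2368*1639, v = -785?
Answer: -31837575/123566510649152 + 1445*I*sqrt(42)/61783255324576 ≈ -2.5766e-7 + 1.5157e-10*I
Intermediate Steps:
o = -3881152
Y(B, j) = 2*j**2 (Y(B, j) = j**2*2 = 2*j**2)
q = -5*I*sqrt(42)/8 (q = -sqrt(-785 - 265)/8 = -5*I*sqrt(42)/8 ≈ -4.0505*I)
V(s) = -9248/s (V(s) = -4*2*(-34)**2/s = -4*2*1156/s = -9248/s)
1/(o + V(q)) = 1/(-3881152 - 9248*4*I*sqrt(42)/105) = 1/(-3881152 - 36992*I*sqrt(42)/105)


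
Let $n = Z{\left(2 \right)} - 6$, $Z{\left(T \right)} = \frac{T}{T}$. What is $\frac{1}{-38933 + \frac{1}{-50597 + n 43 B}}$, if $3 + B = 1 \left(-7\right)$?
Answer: $- \frac{48447}{1886187052} \approx -2.5685 \cdot 10^{-5}$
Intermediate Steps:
$Z{\left(T \right)} = 1$
$B = -10$ ($B = -3 + 1 \left(-7\right) = -3 - 7 = -10$)
$n = -5$ ($n = 1 - 6 = -5$)
$\frac{1}{-38933 + \frac{1}{-50597 + n 43 B}} = \frac{1}{-38933 + \frac{1}{-50597 + \left(-5\right) 43 \left(-10\right)}} = \frac{1}{-38933 + \frac{1}{-50597 - -2150}} = \frac{1}{-38933 + \frac{1}{-50597 + 2150}} = \frac{1}{-38933 + \frac{1}{-48447}} = \frac{1}{-38933 - \frac{1}{48447}} = \frac{1}{- \frac{1886187052}{48447}} = - \frac{48447}{1886187052}$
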